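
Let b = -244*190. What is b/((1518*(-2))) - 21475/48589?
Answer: 546846985/36879051 ≈ 14.828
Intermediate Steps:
b = -46360
b/((1518*(-2))) - 21475/48589 = -46360/(1518*(-2)) - 21475/48589 = -46360/(-3036) - 21475*1/48589 = -46360*(-1/3036) - 21475/48589 = 11590/759 - 21475/48589 = 546846985/36879051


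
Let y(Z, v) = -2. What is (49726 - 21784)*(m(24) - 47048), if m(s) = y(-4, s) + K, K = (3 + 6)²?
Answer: -1312407798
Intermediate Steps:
K = 81 (K = 9² = 81)
m(s) = 79 (m(s) = -2 + 81 = 79)
(49726 - 21784)*(m(24) - 47048) = (49726 - 21784)*(79 - 47048) = 27942*(-46969) = -1312407798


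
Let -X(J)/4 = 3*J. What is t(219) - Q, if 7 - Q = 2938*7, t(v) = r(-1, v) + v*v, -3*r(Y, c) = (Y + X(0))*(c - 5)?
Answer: 205774/3 ≈ 68591.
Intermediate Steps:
X(J) = -12*J
r(Y, c) = -Y*(-5 + c)/3 (r(Y, c) = -(Y - 12*0)*(c - 5)/3 = -(Y + 0)*(-5 + c)/3 = -Y*(-5 + c)/3)
t(v) = -5/3 + v**2 + v/3 (t(v) = (1/3)*(-1)*(5 - v) + v*v = (-5/3 + v/3) + v**2 = -5/3 + v**2 + v/3)
Q = -20559 (Q = 7 - 2938*7 = 7 - 1*20566 = 7 - 20566 = -20559)
t(219) - Q = (-5/3 + 219**2 + (1/3)*219) - 1*(-20559) = (-5/3 + 47961 + 73) + 20559 = 144097/3 + 20559 = 205774/3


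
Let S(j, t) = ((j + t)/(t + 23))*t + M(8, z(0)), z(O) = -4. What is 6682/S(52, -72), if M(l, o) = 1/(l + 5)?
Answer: -4256434/18671 ≈ -227.97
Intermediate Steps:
M(l, o) = 1/(5 + l)
S(j, t) = 1/13 + t*(j + t)/(23 + t) (S(j, t) = ((j + t)/(t + 23))*t + 1/(5 + 8) = ((j + t)/(23 + t))*t + 1/13 = t*(j + t)/(23 + t) + 1/13 = 1/13 + t*(j + t)/(23 + t))
6682/S(52, -72) = 6682/(((23/13 + (-72)² + (1/13)*(-72) + 52*(-72))/(23 - 72))) = 6682/(((23/13 + 5184 - 72/13 - 3744)/(-49))) = 6682/((-1/49*18671/13)) = 6682/(-18671/637) = 6682*(-637/18671) = -4256434/18671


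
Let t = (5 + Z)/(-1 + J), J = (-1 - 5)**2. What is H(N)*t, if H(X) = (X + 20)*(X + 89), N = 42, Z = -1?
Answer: 32488/35 ≈ 928.23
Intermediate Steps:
H(X) = (20 + X)*(89 + X)
J = 36 (J = (-6)**2 = 36)
t = 4/35 (t = (5 - 1)/(-1 + 36) = 4/35 ≈ 0.11429)
H(N)*t = (1780 + 42**2 + 109*42)*(4/35) = (1780 + 1764 + 4578)*(4/35) = 8122*(4/35) = 32488/35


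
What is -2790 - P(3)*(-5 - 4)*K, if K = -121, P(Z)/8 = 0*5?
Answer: -2790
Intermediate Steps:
P(Z) = 0 (P(Z) = 8*(0*5) = 8*0 = 0)
-2790 - P(3)*(-5 - 4)*K = -2790 - 0*(-5 - 4)*(-121) = -2790 - 0*(-9)*(-121) = -2790 - 0*(-121) = -2790 - 1*0 = -2790 + 0 = -2790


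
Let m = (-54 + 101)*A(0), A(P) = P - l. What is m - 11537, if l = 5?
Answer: -11772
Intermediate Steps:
A(P) = -5 + P (A(P) = P - 1*5 = P - 5 = -5 + P)
m = -235 (m = (-54 + 101)*(-5 + 0) = 47*(-5) = -235)
m - 11537 = -235 - 11537 = -11772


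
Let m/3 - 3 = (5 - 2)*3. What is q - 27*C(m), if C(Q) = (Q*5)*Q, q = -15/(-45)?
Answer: -524879/3 ≈ -1.7496e+5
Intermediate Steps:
m = 36 (m = 9 + 3*((5 - 2)*3) = 9 + 3*(3*3) = 9 + 3*9 = 9 + 27 = 36)
q = ⅓ (q = -15*(-1/45) = ⅓ ≈ 0.33333)
C(Q) = 5*Q² (C(Q) = (5*Q)*Q = 5*Q²)
q - 27*C(m) = ⅓ - 135*36² = ⅓ - 135*1296 = ⅓ - 27*6480 = ⅓ - 174960 = -524879/3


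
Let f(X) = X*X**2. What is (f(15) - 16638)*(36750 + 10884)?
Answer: -631769742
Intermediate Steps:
f(X) = X**3
(f(15) - 16638)*(36750 + 10884) = (15**3 - 16638)*(36750 + 10884) = (3375 - 16638)*47634 = -13263*47634 = -631769742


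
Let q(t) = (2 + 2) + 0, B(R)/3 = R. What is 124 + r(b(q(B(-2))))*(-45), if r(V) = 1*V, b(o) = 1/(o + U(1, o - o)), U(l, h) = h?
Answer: 451/4 ≈ 112.75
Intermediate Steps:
B(R) = 3*R
q(t) = 4 (q(t) = 4 + 0 = 4)
b(o) = 1/o (b(o) = 1/(o + (o - o)) = 1/(o + 0) = 1/o)
r(V) = V
124 + r(b(q(B(-2))))*(-45) = 124 - 45/4 = 451/4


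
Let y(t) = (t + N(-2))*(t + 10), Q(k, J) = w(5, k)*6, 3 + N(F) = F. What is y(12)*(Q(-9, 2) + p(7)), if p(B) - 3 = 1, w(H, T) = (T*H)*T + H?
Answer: 379456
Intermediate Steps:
w(H, T) = H + H*T**2 (w(H, T) = (H*T)*T + H = H*T**2 + H = H + H*T**2)
N(F) = -3 + F
Q(k, J) = 30 + 30*k**2 (Q(k, J) = (5*(1 + k**2))*6 = (5 + 5*k**2)*6 = 30 + 30*k**2)
p(B) = 4 (p(B) = 3 + 1 = 4)
y(t) = (-5 + t)*(10 + t) (y(t) = (t + (-3 - 2))*(t + 10) = (t - 5)*(10 + t) = (-5 + t)*(10 + t))
y(12)*(Q(-9, 2) + p(7)) = (-50 + 12**2 + 5*12)*((30 + 30*(-9)**2) + 4) = (-50 + 144 + 60)*((30 + 30*81) + 4) = 154*((30 + 2430) + 4) = 154*(2460 + 4) = 154*2464 = 379456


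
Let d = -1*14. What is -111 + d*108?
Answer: -1623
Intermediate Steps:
d = -14
-111 + d*108 = -111 - 14*108 = -111 - 1512 = -1623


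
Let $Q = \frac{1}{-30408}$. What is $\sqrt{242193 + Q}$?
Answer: $\frac{\sqrt{55985725256286}}{15204} \approx 492.13$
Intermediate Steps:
$Q = - \frac{1}{30408} \approx -3.2886 \cdot 10^{-5}$
$\sqrt{242193 + Q} = \sqrt{242193 - \frac{1}{30408}} = \sqrt{\frac{7364604743}{30408}} = \frac{\sqrt{55985725256286}}{15204}$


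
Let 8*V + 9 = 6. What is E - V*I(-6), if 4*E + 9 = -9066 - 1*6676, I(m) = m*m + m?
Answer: -7853/2 ≈ -3926.5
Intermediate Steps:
V = -3/8 (V = -9/8 + (⅛)*6 = -9/8 + ¾ = -3/8 ≈ -0.37500)
I(m) = m + m² (I(m) = m² + m = m + m²)
E = -15751/4 (E = -9/4 + (-9066 - 1*6676)/4 = -9/4 + (-9066 - 6676)/4 = -9/4 + (¼)*(-15742) = -9/4 - 7871/2 = -15751/4 ≈ -3937.8)
E - V*I(-6) = -15751/4 - (-3)*(-6*(1 - 6))/8 = -15751/4 - (-3)*(-6*(-5))/8 = -15751/4 - (-3)*30/8 = -15751/4 - 1*(-45/4) = -15751/4 + 45/4 = -7853/2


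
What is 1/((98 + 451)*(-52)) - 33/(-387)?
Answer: 104633/1227564 ≈ 0.085236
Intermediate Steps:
1/((98 + 451)*(-52)) - 33/(-387) = -1/52/549 - 33*(-1/387) = (1/549)*(-1/52) + 11/129 = -1/28548 + 11/129 = 104633/1227564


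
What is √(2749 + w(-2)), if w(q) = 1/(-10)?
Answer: 7*√5610/10 ≈ 52.430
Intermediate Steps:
w(q) = -⅒
√(2749 + w(-2)) = √(2749 - ⅒) = √(27489/10) = 7*√5610/10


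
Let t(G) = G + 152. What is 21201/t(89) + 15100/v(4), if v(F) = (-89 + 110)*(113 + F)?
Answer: 55729957/592137 ≈ 94.117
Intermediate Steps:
t(G) = 152 + G
v(F) = 2373 + 21*F (v(F) = 21*(113 + F) = 2373 + 21*F)
21201/t(89) + 15100/v(4) = 21201/(152 + 89) + 15100/(2373 + 21*4) = 21201/241 + 15100/(2373 + 84) = 21201*(1/241) + 15100/2457 = 21201/241 + 15100*(1/2457) = 21201/241 + 15100/2457 = 55729957/592137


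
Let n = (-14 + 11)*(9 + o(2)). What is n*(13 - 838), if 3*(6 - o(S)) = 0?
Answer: 37125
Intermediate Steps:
o(S) = 6 (o(S) = 6 - 1/3*0 = 6 + 0 = 6)
n = -45 (n = (-14 + 11)*(9 + 6) = -3*15 = -45)
n*(13 - 838) = -45*(13 - 838) = -45*(-825) = 37125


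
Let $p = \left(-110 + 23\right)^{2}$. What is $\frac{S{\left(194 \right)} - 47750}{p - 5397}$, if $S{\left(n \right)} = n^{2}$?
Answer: $- \frac{5057}{1086} \approx -4.6565$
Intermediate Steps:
$p = 7569$ ($p = \left(-87\right)^{2} = 7569$)
$\frac{S{\left(194 \right)} - 47750}{p - 5397} = \frac{194^{2} - 47750}{7569 - 5397} = \frac{37636 - 47750}{2172} = \left(-10114\right) \frac{1}{2172} = - \frac{5057}{1086}$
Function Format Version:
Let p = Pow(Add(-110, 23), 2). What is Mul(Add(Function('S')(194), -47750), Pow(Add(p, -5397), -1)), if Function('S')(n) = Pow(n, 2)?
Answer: Rational(-5057, 1086) ≈ -4.6565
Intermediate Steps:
p = 7569 (p = Pow(-87, 2) = 7569)
Mul(Add(Function('S')(194), -47750), Pow(Add(p, -5397), -1)) = Mul(Add(Pow(194, 2), -47750), Pow(Add(7569, -5397), -1)) = Mul(Add(37636, -47750), Pow(2172, -1)) = Mul(-10114, Rational(1, 2172)) = Rational(-5057, 1086)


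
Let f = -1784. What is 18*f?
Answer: -32112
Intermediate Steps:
18*f = 18*(-1784) = -32112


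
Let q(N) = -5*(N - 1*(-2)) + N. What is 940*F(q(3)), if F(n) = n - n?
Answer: 0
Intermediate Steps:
q(N) = -10 - 4*N (q(N) = -5*(N + 2) + N = -5*(2 + N) + N = (-10 - 5*N) + N = -10 - 4*N)
F(n) = 0
940*F(q(3)) = 940*0 = 0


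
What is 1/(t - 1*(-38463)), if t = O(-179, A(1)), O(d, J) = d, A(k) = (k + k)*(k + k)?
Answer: 1/38284 ≈ 2.6121e-5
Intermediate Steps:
A(k) = 4*k² (A(k) = (2*k)*(2*k) = 4*k²)
t = -179
1/(t - 1*(-38463)) = 1/(-179 - 1*(-38463)) = 1/(-179 + 38463) = 1/38284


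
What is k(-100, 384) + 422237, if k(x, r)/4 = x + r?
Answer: 423373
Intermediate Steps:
k(x, r) = 4*r + 4*x (k(x, r) = 4*(x + r) = 4*(r + x) = 4*r + 4*x)
k(-100, 384) + 422237 = (4*384 + 4*(-100)) + 422237 = (1536 - 400) + 422237 = 1136 + 422237 = 423373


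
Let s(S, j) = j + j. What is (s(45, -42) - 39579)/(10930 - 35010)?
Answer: 39663/24080 ≈ 1.6471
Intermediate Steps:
s(S, j) = 2*j
(s(45, -42) - 39579)/(10930 - 35010) = (2*(-42) - 39579)/(10930 - 35010) = (-84 - 39579)/(-24080) = -39663*(-1/24080) = 39663/24080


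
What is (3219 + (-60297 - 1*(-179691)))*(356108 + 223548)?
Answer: 71073361128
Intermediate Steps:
(3219 + (-60297 - 1*(-179691)))*(356108 + 223548) = (3219 + (-60297 + 179691))*579656 = (3219 + 119394)*579656 = 122613*579656 = 71073361128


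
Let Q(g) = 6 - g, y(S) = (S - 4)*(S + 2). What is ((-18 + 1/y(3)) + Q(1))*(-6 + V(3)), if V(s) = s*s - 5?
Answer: 132/5 ≈ 26.400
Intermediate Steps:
y(S) = (-4 + S)*(2 + S)
V(s) = -5 + s**2 (V(s) = s**2 - 5 = -5 + s**2)
((-18 + 1/y(3)) + Q(1))*(-6 + V(3)) = ((-18 + 1/(-8 + 3**2 - 2*3)) + (6 - 1*1))*(-6 + (-5 + 3**2)) = ((-18 + 1/(-8 + 9 - 6)) + (6 - 1))*(-6 + (-5 + 9)) = ((-18 + 1/(-5)) + 5)*(-6 + 4) = ((-18 - 1/5) + 5)*(-2) = (-91/5 + 5)*(-2) = -66/5*(-2) = 132/5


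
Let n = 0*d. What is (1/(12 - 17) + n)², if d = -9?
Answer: 1/25 ≈ 0.040000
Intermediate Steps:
n = 0 (n = 0*(-9) = 0)
(1/(12 - 17) + n)² = (1/(12 - 17) + 0)² = (1/(-5) + 0)² = (-⅕ + 0)² = (-⅕)² = 1/25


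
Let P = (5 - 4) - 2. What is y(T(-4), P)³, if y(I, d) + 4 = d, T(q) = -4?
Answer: -125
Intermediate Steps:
P = -1 (P = 1 - 2 = -1)
y(I, d) = -4 + d
y(T(-4), P)³ = (-4 - 1)³ = (-5)³ = -125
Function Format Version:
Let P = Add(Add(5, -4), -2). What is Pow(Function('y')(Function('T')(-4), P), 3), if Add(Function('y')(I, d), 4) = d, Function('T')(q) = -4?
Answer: -125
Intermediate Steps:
P = -1 (P = Add(1, -2) = -1)
Function('y')(I, d) = Add(-4, d)
Pow(Function('y')(Function('T')(-4), P), 3) = Pow(Add(-4, -1), 3) = Pow(-5, 3) = -125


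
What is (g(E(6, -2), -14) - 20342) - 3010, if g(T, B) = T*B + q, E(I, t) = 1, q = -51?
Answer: -23417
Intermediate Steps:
g(T, B) = -51 + B*T (g(T, B) = T*B - 51 = B*T - 51 = -51 + B*T)
(g(E(6, -2), -14) - 20342) - 3010 = ((-51 - 14*1) - 20342) - 3010 = ((-51 - 14) - 20342) - 3010 = (-65 - 20342) - 3010 = -20407 - 3010 = -23417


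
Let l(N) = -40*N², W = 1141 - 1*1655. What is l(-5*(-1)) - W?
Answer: -486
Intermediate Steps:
W = -514 (W = 1141 - 1655 = -514)
l(-5*(-1)) - W = -40*(-5*(-1))² - 1*(-514) = -40*5² + 514 = -40*25 + 514 = -1000 + 514 = -486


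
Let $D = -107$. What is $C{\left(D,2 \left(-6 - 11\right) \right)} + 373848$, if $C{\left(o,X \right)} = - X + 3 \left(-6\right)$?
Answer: $373864$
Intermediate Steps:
$C{\left(o,X \right)} = -18 - X$ ($C{\left(o,X \right)} = - X - 18 = -18 - X$)
$C{\left(D,2 \left(-6 - 11\right) \right)} + 373848 = \left(-18 - 2 \left(-6 - 11\right)\right) + 373848 = \left(-18 - 2 \left(-17\right)\right) + 373848 = \left(-18 - -34\right) + 373848 = \left(-18 + 34\right) + 373848 = 16 + 373848 = 373864$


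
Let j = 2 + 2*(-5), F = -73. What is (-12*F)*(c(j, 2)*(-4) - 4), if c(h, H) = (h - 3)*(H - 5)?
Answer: -119136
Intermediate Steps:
j = -8 (j = 2 - 10 = -8)
c(h, H) = (-5 + H)*(-3 + h) (c(h, H) = (-3 + h)*(-5 + H) = (-5 + H)*(-3 + h))
(-12*F)*(c(j, 2)*(-4) - 4) = (-12*(-73))*((15 - 5*(-8) - 3*2 + 2*(-8))*(-4) - 4) = 876*((15 + 40 - 6 - 16)*(-4) - 4) = 876*(33*(-4) - 4) = 876*(-132 - 4) = 876*(-136) = -119136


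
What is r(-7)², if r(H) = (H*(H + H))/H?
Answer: 196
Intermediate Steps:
r(H) = 2*H (r(H) = (H*(2*H))/H = (2*H²)/H = 2*H)
r(-7)² = (2*(-7))² = (-14)² = 196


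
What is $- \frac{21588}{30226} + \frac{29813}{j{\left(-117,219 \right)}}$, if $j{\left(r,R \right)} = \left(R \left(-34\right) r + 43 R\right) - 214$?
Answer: $- \frac{1293187403}{1900751215} \approx -0.68036$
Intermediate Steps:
$j{\left(r,R \right)} = -214 + 43 R - 34 R r$ ($j{\left(r,R \right)} = \left(- 34 R r + 43 R\right) - 214 = \left(43 R - 34 R r\right) - 214 = -214 + 43 R - 34 R r$)
$- \frac{21588}{30226} + \frac{29813}{j{\left(-117,219 \right)}} = - \frac{21588}{30226} + \frac{29813}{-214 + 43 \cdot 219 - 7446 \left(-117\right)} = \left(-21588\right) \frac{1}{30226} + \frac{29813}{-214 + 9417 + 871182} = - \frac{1542}{2159} + \frac{29813}{880385} = - \frac{1293187403}{1900751215}$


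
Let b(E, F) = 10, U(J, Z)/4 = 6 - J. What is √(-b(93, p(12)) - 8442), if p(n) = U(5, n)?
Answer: 2*I*√2113 ≈ 91.935*I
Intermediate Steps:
U(J, Z) = 24 - 4*J (U(J, Z) = 4*(6 - J) = 24 - 4*J)
p(n) = 4 (p(n) = 24 - 4*5 = 24 - 20 = 4)
√(-b(93, p(12)) - 8442) = √(-1*10 - 8442) = √(-10 - 8442) = √(-8452) = 2*I*√2113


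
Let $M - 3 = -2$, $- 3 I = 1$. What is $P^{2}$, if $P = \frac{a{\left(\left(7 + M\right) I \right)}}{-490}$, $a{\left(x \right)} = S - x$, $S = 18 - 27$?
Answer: $\frac{361}{2160900} \approx 0.00016706$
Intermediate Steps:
$I = - \frac{1}{3}$ ($I = \left(- \frac{1}{3}\right) 1 = - \frac{1}{3} \approx -0.33333$)
$M = 1$ ($M = 3 - 2 = 1$)
$S = -9$ ($S = 18 - 27 = -9$)
$a{\left(x \right)} = -9 - x$
$P = \frac{19}{1470}$ ($P = \frac{-9 - \left(7 + 1\right) \left(- \frac{1}{3}\right)}{-490} = \left(-9 - 8 \left(- \frac{1}{3}\right)\right) \left(- \frac{1}{490}\right) = \left(-9 - - \frac{8}{3}\right) \left(- \frac{1}{490}\right) = \left(-9 + \frac{8}{3}\right) \left(- \frac{1}{490}\right) = \left(- \frac{19}{3}\right) \left(- \frac{1}{490}\right) = \frac{19}{1470} \approx 0.012925$)
$P^{2} = \left(\frac{19}{1470}\right)^{2} = \frac{361}{2160900}$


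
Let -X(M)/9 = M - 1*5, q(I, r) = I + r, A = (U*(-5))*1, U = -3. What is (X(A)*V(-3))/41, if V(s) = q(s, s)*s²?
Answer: 4860/41 ≈ 118.54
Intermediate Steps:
A = 15 (A = -3*(-5)*1 = 15*1 = 15)
V(s) = 2*s³ (V(s) = (s + s)*s² = (2*s)*s² = 2*s³)
X(M) = 45 - 9*M (X(M) = -9*(M - 1*5) = -9*(M - 5) = -9*(-5 + M) = 45 - 9*M)
(X(A)*V(-3))/41 = ((45 - 9*15)*(2*(-3)³))/41 = ((45 - 135)*(2*(-27)))*(1/41) = -90*(-54)*(1/41) = 4860*(1/41) = 4860/41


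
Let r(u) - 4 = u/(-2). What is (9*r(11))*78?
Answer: -1053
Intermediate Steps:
r(u) = 4 - u/2 (r(u) = 4 + u/(-2) = 4 + u*(-½) = 4 - u/2)
(9*r(11))*78 = (9*(4 - ½*11))*78 = (9*(4 - 11/2))*78 = (9*(-3/2))*78 = -27/2*78 = -1053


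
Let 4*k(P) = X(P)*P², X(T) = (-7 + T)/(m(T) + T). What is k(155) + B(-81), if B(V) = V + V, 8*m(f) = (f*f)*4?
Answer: -13964/157 ≈ -88.943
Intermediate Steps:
m(f) = f²/2 (m(f) = ((f*f)*4)/8 = (f²*4)/8 = (4*f²)/8 = f²/2)
X(T) = (-7 + T)/(T + T²/2) (X(T) = (-7 + T)/(T²/2 + T) = (-7 + T)/(T + T²/2))
B(V) = 2*V
k(P) = P*(-7 + P)/(2*(2 + P)) (k(P) = ((2*(-7 + P)/(P*(2 + P)))*P²)/4 = (2*P*(-7 + P)/(2 + P))/4 = P*(-7 + P)/(2*(2 + P)))
k(155) + B(-81) = (½)*155*(-7 + 155)/(2 + 155) + 2*(-81) = (½)*155*148/157 - 162 = (½)*155*(1/157)*148 - 162 = 11470/157 - 162 = -13964/157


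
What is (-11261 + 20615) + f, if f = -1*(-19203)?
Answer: 28557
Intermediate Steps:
f = 19203
(-11261 + 20615) + f = (-11261 + 20615) + 19203 = 9354 + 19203 = 28557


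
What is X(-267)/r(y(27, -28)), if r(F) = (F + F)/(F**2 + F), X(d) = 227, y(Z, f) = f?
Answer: -6129/2 ≈ -3064.5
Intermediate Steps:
r(F) = 2*F/(F + F**2) (r(F) = (2*F)/(F + F**2) = 2*F/(F + F**2))
X(-267)/r(y(27, -28)) = 227/((2/(1 - 28))) = 227/((2/(-27))) = 227/((2*(-1/27))) = 227/(-2/27) = 227*(-27/2) = -6129/2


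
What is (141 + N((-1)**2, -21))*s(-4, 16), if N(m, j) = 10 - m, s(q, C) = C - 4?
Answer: 1800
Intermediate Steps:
s(q, C) = -4 + C
(141 + N((-1)**2, -21))*s(-4, 16) = (141 + (10 - 1*(-1)**2))*(-4 + 16) = (141 + (10 - 1*1))*12 = (141 + (10 - 1))*12 = (141 + 9)*12 = 150*12 = 1800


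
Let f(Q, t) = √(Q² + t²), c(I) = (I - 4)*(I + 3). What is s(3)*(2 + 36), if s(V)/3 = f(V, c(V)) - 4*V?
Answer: -1368 + 342*√5 ≈ -603.26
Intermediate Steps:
c(I) = (-4 + I)*(3 + I)
s(V) = -12*V + 3*√(V² + (-12 + V² - V)²) (s(V) = 3*(√(V² + (-12 + V² - V)²) - 4*V) = -12*V + 3*√(V² + (-12 + V² - V)²))
s(3)*(2 + 36) = (-12*3 + 3*√(3² + (12 + 3 - 1*3²)²))*(2 + 36) = (-36 + 3*√(9 + (12 + 3 - 1*9)²))*38 = (-36 + 3*√(9 + (12 + 3 - 9)²))*38 = (-36 + 3*√(9 + 6²))*38 = (-36 + 3*√(9 + 36))*38 = (-36 + 3*√45)*38 = (-36 + 3*(3*√5))*38 = (-36 + 9*√5)*38 = -1368 + 342*√5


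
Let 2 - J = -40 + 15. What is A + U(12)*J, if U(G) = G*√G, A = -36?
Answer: -36 + 648*√3 ≈ 1086.4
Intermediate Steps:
J = 27 (J = 2 - (-40 + 15) = 2 - 1*(-25) = 2 + 25 = 27)
U(G) = G^(3/2)
A + U(12)*J = -36 + 12^(3/2)*27 = -36 + (24*√3)*27 = -36 + 648*√3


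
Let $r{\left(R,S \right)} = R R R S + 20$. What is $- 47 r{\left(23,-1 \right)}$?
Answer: $570909$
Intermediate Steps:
$r{\left(R,S \right)} = 20 + S R^{3}$ ($r{\left(R,S \right)} = R^{2} R S + 20 = R^{3} S + 20 = S R^{3} + 20 = 20 + S R^{3}$)
$- 47 r{\left(23,-1 \right)} = - 47 \left(20 - 23^{3}\right) = - 47 \left(20 - 12167\right) = \left(-47\right) \left(-12147\right) = 570909$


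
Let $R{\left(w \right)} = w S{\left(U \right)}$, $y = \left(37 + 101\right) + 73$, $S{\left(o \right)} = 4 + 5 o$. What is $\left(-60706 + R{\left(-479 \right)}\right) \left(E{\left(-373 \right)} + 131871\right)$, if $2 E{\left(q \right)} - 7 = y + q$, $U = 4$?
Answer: $-9515754287$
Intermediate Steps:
$y = 211$ ($y = 138 + 73 = 211$)
$R{\left(w \right)} = 24 w$ ($R{\left(w \right)} = w \left(4 + 5 \cdot 4\right) = w \left(4 + 20\right) = w 24 = 24 w$)
$E{\left(q \right)} = 109 + \frac{q}{2}$ ($E{\left(q \right)} = \frac{7}{2} + \frac{211 + q}{2} = \frac{7}{2} + \left(\frac{211}{2} + \frac{q}{2}\right) = 109 + \frac{q}{2}$)
$\left(-60706 + R{\left(-479 \right)}\right) \left(E{\left(-373 \right)} + 131871\right) = \left(-60706 + 24 \left(-479\right)\right) \left(\left(109 + \frac{1}{2} \left(-373\right)\right) + 131871\right) = \left(-60706 - 11496\right) \left(\left(109 - \frac{373}{2}\right) + 131871\right) = - 72202 \left(- \frac{155}{2} + 131871\right) = \left(-72202\right) \frac{263587}{2} = -9515754287$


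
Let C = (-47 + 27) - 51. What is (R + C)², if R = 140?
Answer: 4761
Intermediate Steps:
C = -71 (C = -20 - 51 = -71)
(R + C)² = (140 - 71)² = 69² = 4761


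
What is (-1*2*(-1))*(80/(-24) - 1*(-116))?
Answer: 676/3 ≈ 225.33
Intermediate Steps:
(-1*2*(-1))*(80/(-24) - 1*(-116)) = (-2*(-1))*(80*(-1/24) + 116) = 2*(-10/3 + 116) = 2*(338/3) = 676/3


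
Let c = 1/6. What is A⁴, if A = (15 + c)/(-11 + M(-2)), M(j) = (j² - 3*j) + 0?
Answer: 68574961/1296 ≈ 52913.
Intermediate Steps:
M(j) = j² - 3*j
c = ⅙ ≈ 0.16667
A = -91/6 (A = (15 + ⅙)/(-11 - 2*(-3 - 2)) = 91/(6*(-11 - 2*(-5))) = 91/(6*(-11 + 10)) = (91/6)/(-1) = (91/6)*(-1) = -91/6 ≈ -15.167)
A⁴ = (-91/6)⁴ = 68574961/1296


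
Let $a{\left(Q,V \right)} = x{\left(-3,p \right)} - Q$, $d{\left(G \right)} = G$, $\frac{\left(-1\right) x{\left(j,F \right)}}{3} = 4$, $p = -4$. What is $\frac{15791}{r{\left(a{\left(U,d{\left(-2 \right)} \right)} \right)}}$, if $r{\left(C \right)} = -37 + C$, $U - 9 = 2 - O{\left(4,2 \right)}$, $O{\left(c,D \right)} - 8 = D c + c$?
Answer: $- \frac{15791}{40} \approx -394.77$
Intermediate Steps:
$O{\left(c,D \right)} = 8 + c + D c$ ($O{\left(c,D \right)} = 8 + \left(D c + c\right) = 8 + \left(c + D c\right) = 8 + c + D c$)
$x{\left(j,F \right)} = -12$ ($x{\left(j,F \right)} = \left(-3\right) 4 = -12$)
$U = -9$ ($U = 9 - \left(10 + 8\right) = 9 + \left(2 - \left(8 + 4 + 8\right)\right) = 9 + \left(2 - 20\right) = 9 - 18 = -9$)
$a{\left(Q,V \right)} = -12 - Q$
$\frac{15791}{r{\left(a{\left(U,d{\left(-2 \right)} \right)} \right)}} = \frac{15791}{-37 - 3} = \frac{15791}{-40} = 15791 \left(- \frac{1}{40}\right) = - \frac{15791}{40}$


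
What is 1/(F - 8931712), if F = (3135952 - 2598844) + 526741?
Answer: -1/7867863 ≈ -1.2710e-7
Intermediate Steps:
F = 1063849 (F = 537108 + 526741 = 1063849)
1/(F - 8931712) = 1/(1063849 - 8931712) = 1/(-7867863) = -1/7867863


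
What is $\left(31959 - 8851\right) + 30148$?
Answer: $53256$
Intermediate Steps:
$\left(31959 - 8851\right) + 30148 = 23108 + 30148 = 53256$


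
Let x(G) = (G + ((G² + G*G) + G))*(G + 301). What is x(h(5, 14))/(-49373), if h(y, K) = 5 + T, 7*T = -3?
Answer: -5338944/16934939 ≈ -0.31526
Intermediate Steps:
T = -3/7 (T = (⅐)*(-3) = -3/7 ≈ -0.42857)
h(y, K) = 32/7 (h(y, K) = 5 - 3/7 = 32/7)
x(G) = (301 + G)*(2*G + 2*G²) (x(G) = (G + ((G² + G²) + G))*(301 + G) = (G + (2*G² + G))*(301 + G) = (G + (G + 2*G²))*(301 + G) = (2*G + 2*G²)*(301 + G) = (301 + G)*(2*G + 2*G²))
x(h(5, 14))/(-49373) = (2*(32/7)*(301 + (32/7)² + 302*(32/7)))/(-49373) = (2*(32/7)*(301 + 1024/49 + 9664/7))*(-1/49373) = (2*(32/7)*(83421/49))*(-1/49373) = (5338944/343)*(-1/49373) = -5338944/16934939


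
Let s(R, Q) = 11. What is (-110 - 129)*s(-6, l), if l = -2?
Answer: -2629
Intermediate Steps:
(-110 - 129)*s(-6, l) = (-110 - 129)*11 = -239*11 = -2629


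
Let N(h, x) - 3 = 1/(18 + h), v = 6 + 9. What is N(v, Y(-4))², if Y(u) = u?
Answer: 10000/1089 ≈ 9.1827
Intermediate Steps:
v = 15
N(h, x) = 3 + 1/(18 + h)
N(v, Y(-4))² = ((55 + 3*15)/(18 + 15))² = ((55 + 45)/33)² = ((1/33)*100)² = (100/33)² = 10000/1089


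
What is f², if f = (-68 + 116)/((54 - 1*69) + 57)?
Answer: 64/49 ≈ 1.3061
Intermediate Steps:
f = 8/7 (f = 48/((54 - 69) + 57) = 48/(-15 + 57) = 48/42 = 48*(1/42) = 8/7 ≈ 1.1429)
f² = (8/7)² = 64/49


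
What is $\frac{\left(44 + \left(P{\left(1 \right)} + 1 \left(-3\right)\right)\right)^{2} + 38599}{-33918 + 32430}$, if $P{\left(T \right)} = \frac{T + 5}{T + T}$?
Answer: $- \frac{40535}{1488} \approx -27.241$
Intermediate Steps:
$P{\left(T \right)} = \frac{5 + T}{2 T}$
$\frac{\left(44 + \left(P{\left(1 \right)} + 1 \left(-3\right)\right)\right)^{2} + 38599}{-33918 + 32430} = \frac{\left(44 + \left(\frac{5 + 1}{2 \cdot 1} + 1 \left(-3\right)\right)\right)^{2} + 38599}{-33918 + 32430} = \frac{\left(44 - \left(3 - 3\right)\right)^{2} + 38599}{-1488} = \left(\left(44 + \left(3 - 3\right)\right)^{2} + 38599\right) \left(- \frac{1}{1488}\right) = \left(\left(44 + 0\right)^{2} + 38599\right) \left(- \frac{1}{1488}\right) = \left(44^{2} + 38599\right) \left(- \frac{1}{1488}\right) = \left(1936 + 38599\right) \left(- \frac{1}{1488}\right) = 40535 \left(- \frac{1}{1488}\right) = - \frac{40535}{1488}$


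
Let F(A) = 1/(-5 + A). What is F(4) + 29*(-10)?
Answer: -291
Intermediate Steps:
F(4) + 29*(-10) = 1/(-5 + 4) + 29*(-10) = 1/(-1) - 290 = -1 - 290 = -291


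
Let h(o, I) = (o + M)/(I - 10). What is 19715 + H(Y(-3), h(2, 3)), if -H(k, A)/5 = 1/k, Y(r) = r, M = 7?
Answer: 59150/3 ≈ 19717.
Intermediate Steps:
h(o, I) = (7 + o)/(-10 + I) (h(o, I) = (o + 7)/(I - 10) = (7 + o)/(-10 + I))
H(k, A) = -5/k
19715 + H(Y(-3), h(2, 3)) = 19715 - 5/(-3) = 19715 - 5*(-⅓) = 19715 + 5/3 = 59150/3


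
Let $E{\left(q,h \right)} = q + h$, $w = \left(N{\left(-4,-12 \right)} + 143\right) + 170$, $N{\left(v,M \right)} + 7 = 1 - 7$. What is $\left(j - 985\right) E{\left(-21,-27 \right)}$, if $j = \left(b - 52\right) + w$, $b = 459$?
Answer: $13344$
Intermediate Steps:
$N{\left(v,M \right)} = -13$ ($N{\left(v,M \right)} = -7 + \left(1 - 7\right) = -7 - 6 = -13$)
$w = 300$ ($w = \left(-13 + 143\right) + 170 = 130 + 170 = 300$)
$E{\left(q,h \right)} = h + q$
$j = 707$ ($j = \left(459 - 52\right) + 300 = 407 + 300 = 707$)
$\left(j - 985\right) E{\left(-21,-27 \right)} = \left(707 - 985\right) \left(-27 - 21\right) = \left(-278\right) \left(-48\right) = 13344$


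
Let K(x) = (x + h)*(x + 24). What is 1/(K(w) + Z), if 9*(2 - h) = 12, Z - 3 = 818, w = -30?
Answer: 1/997 ≈ 0.0010030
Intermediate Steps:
Z = 821 (Z = 3 + 818 = 821)
h = ⅔ (h = 2 - ⅑*12 = 2 - 4/3 = ⅔ ≈ 0.66667)
K(x) = (24 + x)*(⅔ + x) (K(x) = (x + ⅔)*(x + 24) = (⅔ + x)*(24 + x) = (24 + x)*(⅔ + x))
1/(K(w) + Z) = 1/((16 + (-30)² + (74/3)*(-30)) + 821) = 1/((16 + 900 - 740) + 821) = 1/(176 + 821) = 1/997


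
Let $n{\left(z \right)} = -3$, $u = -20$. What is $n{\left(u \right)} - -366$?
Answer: $363$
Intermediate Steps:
$n{\left(u \right)} - -366 = -3 - -366 = -3 + 366 = 363$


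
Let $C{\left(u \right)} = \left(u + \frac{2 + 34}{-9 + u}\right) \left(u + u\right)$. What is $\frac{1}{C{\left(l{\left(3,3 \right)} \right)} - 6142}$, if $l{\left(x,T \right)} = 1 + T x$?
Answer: $- \frac{1}{5222} \approx -0.0001915$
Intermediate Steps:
$C{\left(u \right)} = 2 u \left(u + \frac{36}{-9 + u}\right)$ ($C{\left(u \right)} = \left(u + \frac{36}{-9 + u}\right) 2 u = 2 u \left(u + \frac{36}{-9 + u}\right)$)
$\frac{1}{C{\left(l{\left(3,3 \right)} \right)} - 6142} = \frac{1}{\frac{2 \left(1 + 3 \cdot 3\right) \left(36 + \left(1 + 3 \cdot 3\right)^{2} - 9 \left(1 + 3 \cdot 3\right)\right)}{-9 + \left(1 + 3 \cdot 3\right)} - 6142} = \frac{1}{\frac{2 \left(1 + 9\right) \left(36 + \left(1 + 9\right)^{2} - 9 \left(1 + 9\right)\right)}{-9 + \left(1 + 9\right)} - 6142} = \frac{1}{2 \cdot 10 \frac{1}{-9 + 10} \left(36 + 10^{2} - 90\right) - 6142} = \frac{1}{2 \cdot 10 \cdot 1^{-1} \left(36 + 100 - 90\right) - 6142} = \frac{1}{2 \cdot 10 \cdot 1 \cdot 46 - 6142} = \frac{1}{920 - 6142} = \frac{1}{-5222} = - \frac{1}{5222}$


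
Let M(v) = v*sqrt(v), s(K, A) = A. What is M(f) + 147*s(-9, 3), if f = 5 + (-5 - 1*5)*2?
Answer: 441 - 15*I*sqrt(15) ≈ 441.0 - 58.095*I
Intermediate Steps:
f = -15 (f = 5 + (-5 - 5)*2 = 5 - 10*2 = 5 - 20 = -15)
M(v) = v**(3/2)
M(f) + 147*s(-9, 3) = (-15)**(3/2) + 147*3 = -15*I*sqrt(15) + 441 = 441 - 15*I*sqrt(15)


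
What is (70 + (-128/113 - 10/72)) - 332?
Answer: -1070989/4068 ≈ -263.27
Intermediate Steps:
(70 + (-128/113 - 10/72)) - 332 = (70 + (-128*1/113 - 10*1/72)) - 332 = (70 + (-128/113 - 5/36)) - 332 = (70 - 5173/4068) - 332 = 279587/4068 - 332 = -1070989/4068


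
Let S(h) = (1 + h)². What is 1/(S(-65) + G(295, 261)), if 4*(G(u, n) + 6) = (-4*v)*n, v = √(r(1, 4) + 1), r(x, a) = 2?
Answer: 4090/16523737 + 261*√3/16523737 ≈ 0.00027488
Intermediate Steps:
v = √3 (v = √(2 + 1) = √3 ≈ 1.7320)
G(u, n) = -6 - n*√3 (G(u, n) = -6 + ((-4*√3)*n)/4 = -6 + (-4*n*√3)/4 = -6 - n*√3)
1/(S(-65) + G(295, 261)) = 1/((1 - 65)² + (-6 - 1*261*√3)) = 1/((-64)² + (-6 - 261*√3)) = 1/(4096 + (-6 - 261*√3)) = 1/(4090 - 261*√3)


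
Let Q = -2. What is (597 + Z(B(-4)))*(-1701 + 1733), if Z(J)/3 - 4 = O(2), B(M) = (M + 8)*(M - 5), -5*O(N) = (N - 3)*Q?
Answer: 97248/5 ≈ 19450.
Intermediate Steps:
O(N) = -6/5 + 2*N/5 (O(N) = -(N - 3)*(-2)/5 = -(-3 + N)*(-2)/5 = -(6 - 2*N)/5 = -6/5 + 2*N/5)
B(M) = (-5 + M)*(8 + M) (B(M) = (8 + M)*(-5 + M) = (-5 + M)*(8 + M))
Z(J) = 54/5 (Z(J) = 12 + 3*(-6/5 + (⅖)*2) = 12 + 3*(-6/5 + ⅘) = 12 + 3*(-⅖) = 12 - 6/5 = 54/5)
(597 + Z(B(-4)))*(-1701 + 1733) = (597 + 54/5)*(-1701 + 1733) = (3039/5)*32 = 97248/5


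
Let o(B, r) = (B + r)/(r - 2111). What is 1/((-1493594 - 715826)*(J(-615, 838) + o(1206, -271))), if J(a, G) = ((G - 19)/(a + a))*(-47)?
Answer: -48831/3334024943332 ≈ -1.4646e-8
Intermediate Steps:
o(B, r) = (B + r)/(-2111 + r)
J(a, G) = -47*(-19 + G)/(2*a) (J(a, G) = ((-19 + G)/((2*a)))*(-47) = ((-19 + G)*(1/(2*a)))*(-47) = ((-19 + G)/(2*a))*(-47) = -47*(-19 + G)/(2*a))
1/((-1493594 - 715826)*(J(-615, 838) + o(1206, -271))) = 1/((-1493594 - 715826)*((47/2)*(19 - 1*838)/(-615) + (1206 - 271)/(-2111 - 271))) = 1/(-2209420*((47/2)*(-1/615)*(19 - 838) + 935/(-2382))) = 1/(-2209420*((47/2)*(-1/615)*(-819) - 1/2382*935)) = 1/(-2209420*(12831/410 - 935/2382)) = 1/(-2209420*7545023/244155) = 1/(-3334024943332/48831) = -48831/3334024943332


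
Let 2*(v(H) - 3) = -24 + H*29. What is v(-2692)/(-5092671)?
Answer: 39043/5092671 ≈ 0.0076665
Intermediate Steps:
v(H) = -9 + 29*H/2 (v(H) = 3 + (-24 + H*29)/2 = 3 + (-24 + 29*H)/2 = 3 + (-12 + 29*H/2) = -9 + 29*H/2)
v(-2692)/(-5092671) = (-9 + (29/2)*(-2692))/(-5092671) = (-9 - 39034)*(-1/5092671) = -39043*(-1/5092671) = 39043/5092671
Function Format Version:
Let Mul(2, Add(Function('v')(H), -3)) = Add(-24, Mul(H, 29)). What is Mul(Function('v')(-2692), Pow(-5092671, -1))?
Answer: Rational(39043, 5092671) ≈ 0.0076665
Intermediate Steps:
Function('v')(H) = Add(-9, Mul(Rational(29, 2), H)) (Function('v')(H) = Add(3, Mul(Rational(1, 2), Add(-24, Mul(H, 29)))) = Add(3, Mul(Rational(1, 2), Add(-24, Mul(29, H)))) = Add(3, Add(-12, Mul(Rational(29, 2), H))) = Add(-9, Mul(Rational(29, 2), H)))
Mul(Function('v')(-2692), Pow(-5092671, -1)) = Mul(Add(-9, Mul(Rational(29, 2), -2692)), Pow(-5092671, -1)) = Mul(Add(-9, -39034), Rational(-1, 5092671)) = Mul(-39043, Rational(-1, 5092671)) = Rational(39043, 5092671)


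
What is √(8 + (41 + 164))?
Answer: √213 ≈ 14.595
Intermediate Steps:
√(8 + (41 + 164)) = √(8 + 205) = √213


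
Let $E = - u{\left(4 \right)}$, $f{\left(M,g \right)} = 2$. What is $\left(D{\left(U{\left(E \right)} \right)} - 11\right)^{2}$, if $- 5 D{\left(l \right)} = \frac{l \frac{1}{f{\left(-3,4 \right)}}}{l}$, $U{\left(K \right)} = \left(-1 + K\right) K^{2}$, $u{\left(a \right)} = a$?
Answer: $\frac{12321}{100} \approx 123.21$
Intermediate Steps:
$E = -4$ ($E = \left(-1\right) 4 = -4$)
$U{\left(K \right)} = K^{2} \left(-1 + K\right)$
$D{\left(l \right)} = - \frac{1}{10}$ ($D{\left(l \right)} = - \frac{\frac{l}{2} \frac{1}{l}}{5} = \left(- \frac{1}{5}\right) \frac{1}{2} = - \frac{1}{10}$)
$\left(D{\left(U{\left(E \right)} \right)} - 11\right)^{2} = \left(- \frac{1}{10} - 11\right)^{2} = \left(- \frac{111}{10}\right)^{2} = \frac{12321}{100}$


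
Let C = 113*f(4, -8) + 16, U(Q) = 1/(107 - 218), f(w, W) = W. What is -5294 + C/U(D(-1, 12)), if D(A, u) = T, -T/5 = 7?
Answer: 93274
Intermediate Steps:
T = -35 (T = -5*7 = -35)
D(A, u) = -35
U(Q) = -1/111 (U(Q) = 1/(-111) = -1/111)
C = -888 (C = 113*(-8) + 16 = -904 + 16 = -888)
-5294 + C/U(D(-1, 12)) = -5294 - 888/(-1/111) = -5294 - 888*(-111) = -5294 + 98568 = 93274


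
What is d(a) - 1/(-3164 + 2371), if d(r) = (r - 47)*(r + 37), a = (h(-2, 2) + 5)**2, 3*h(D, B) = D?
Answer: -101113763/64233 ≈ -1574.2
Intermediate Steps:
h(D, B) = D/3
a = 169/9 (a = ((1/3)*(-2) + 5)**2 = (-2/3 + 5)**2 = (13/3)**2 = 169/9 ≈ 18.778)
d(r) = (-47 + r)*(37 + r)
d(a) - 1/(-3164 + 2371) = (-1739 + (169/9)**2 - 10*169/9) - 1/(-3164 + 2371) = (-1739 + 28561/81 - 1690/9) - 1/(-793) = -127508/81 - 1*(-1/793) = -127508/81 + 1/793 = -101113763/64233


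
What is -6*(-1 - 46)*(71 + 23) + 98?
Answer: 26606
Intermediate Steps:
-6*(-1 - 46)*(71 + 23) + 98 = -(-282)*94 + 98 = -6*(-4418) + 98 = 26508 + 98 = 26606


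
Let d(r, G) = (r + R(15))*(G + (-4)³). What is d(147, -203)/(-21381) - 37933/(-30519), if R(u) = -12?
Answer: 637034276/217508913 ≈ 2.9288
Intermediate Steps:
d(r, G) = (-64 + G)*(-12 + r) (d(r, G) = (r - 12)*(G + (-4)³) = (-12 + r)*(G - 64) = (-12 + r)*(-64 + G) = (-64 + G)*(-12 + r))
d(147, -203)/(-21381) - 37933/(-30519) = (768 - 64*147 - 12*(-203) - 203*147)/(-21381) - 37933/(-30519) = (768 - 9408 + 2436 - 29841)*(-1/21381) - 37933*(-1/30519) = -36045*(-1/21381) + 37933/30519 = 12015/7127 + 37933/30519 = 637034276/217508913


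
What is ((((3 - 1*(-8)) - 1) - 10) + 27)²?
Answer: 729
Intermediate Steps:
((((3 - 1*(-8)) - 1) - 10) + 27)² = ((((3 + 8) - 1) - 10) + 27)² = (((11 - 1) - 10) + 27)² = ((10 - 10) + 27)² = (0 + 27)² = 27² = 729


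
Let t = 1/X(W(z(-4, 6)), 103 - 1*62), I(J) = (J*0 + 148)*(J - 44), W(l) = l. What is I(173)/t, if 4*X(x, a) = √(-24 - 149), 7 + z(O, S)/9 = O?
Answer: 4773*I*√173 ≈ 62779.0*I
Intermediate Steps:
z(O, S) = -63 + 9*O
X(x, a) = I*√173/4 (X(x, a) = √(-24 - 149)/4 = √(-173)/4 = (I*√173)/4 = I*√173/4)
I(J) = -6512 + 148*J (I(J) = (0 + 148)*(-44 + J) = 148*(-44 + J) = -6512 + 148*J)
t = -4*I*√173/173 (t = 1/(I*√173/4) = -4*I*√173/173 ≈ -0.30411*I)
I(173)/t = (-6512 + 148*173)/((-4*I*√173/173)) = (-6512 + 25604)*(I*√173/4) = 19092*(I*√173/4) = 4773*I*√173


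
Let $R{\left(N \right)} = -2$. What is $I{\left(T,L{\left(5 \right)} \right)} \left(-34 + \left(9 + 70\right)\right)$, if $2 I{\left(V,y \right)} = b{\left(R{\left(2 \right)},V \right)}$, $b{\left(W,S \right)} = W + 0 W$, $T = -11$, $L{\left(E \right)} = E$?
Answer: $-45$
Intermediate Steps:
$b{\left(W,S \right)} = W$ ($b{\left(W,S \right)} = W + 0 = W$)
$I{\left(V,y \right)} = -1$ ($I{\left(V,y \right)} = \frac{1}{2} \left(-2\right) = -1$)
$I{\left(T,L{\left(5 \right)} \right)} \left(-34 + \left(9 + 70\right)\right) = - (-34 + \left(9 + 70\right)) = - (-34 + 79) = \left(-1\right) 45 = -45$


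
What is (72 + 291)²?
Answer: 131769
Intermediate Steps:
(72 + 291)² = 363² = 131769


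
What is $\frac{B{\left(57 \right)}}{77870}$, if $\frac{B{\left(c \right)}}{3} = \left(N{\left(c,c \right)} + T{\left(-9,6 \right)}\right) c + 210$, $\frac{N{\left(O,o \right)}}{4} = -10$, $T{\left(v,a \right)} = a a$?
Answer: $- \frac{27}{38935} \approx -0.00069346$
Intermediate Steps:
$T{\left(v,a \right)} = a^{2}$
$N{\left(O,o \right)} = -40$ ($N{\left(O,o \right)} = 4 \left(-10\right) = -40$)
$B{\left(c \right)} = 630 - 12 c$ ($B{\left(c \right)} = 3 \left(\left(-40 + 6^{2}\right) c + 210\right) = 3 \left(\left(-40 + 36\right) c + 210\right) = 3 \left(- 4 c + 210\right) = 3 \left(210 - 4 c\right) = 630 - 12 c$)
$\frac{B{\left(57 \right)}}{77870} = \frac{630 - 684}{77870} = \left(630 - 684\right) \frac{1}{77870} = \left(-54\right) \frac{1}{77870} = - \frac{27}{38935}$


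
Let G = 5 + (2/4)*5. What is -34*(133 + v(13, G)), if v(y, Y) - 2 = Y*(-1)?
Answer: -4335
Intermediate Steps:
G = 15/2 (G = 5 + (2*(¼))*5 = 5 + (½)*5 = 5 + 5/2 = 15/2 ≈ 7.5000)
v(y, Y) = 2 - Y (v(y, Y) = 2 + Y*(-1) = 2 - Y)
-34*(133 + v(13, G)) = -34*(133 + (2 - 1*15/2)) = -34*(133 + (2 - 15/2)) = -34*(133 - 11/2) = -34*255/2 = -4335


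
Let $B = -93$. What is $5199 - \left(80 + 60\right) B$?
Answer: $18219$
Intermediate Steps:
$5199 - \left(80 + 60\right) B = 5199 - \left(80 + 60\right) \left(-93\right) = 5199 - 140 \left(-93\right) = 5199 - -13020 = 5199 + 13020 = 18219$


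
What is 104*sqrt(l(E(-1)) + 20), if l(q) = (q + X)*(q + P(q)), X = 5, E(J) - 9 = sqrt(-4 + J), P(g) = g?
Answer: 104*sqrt(262 + 46*I*sqrt(5)) ≈ 1714.4 + 324.47*I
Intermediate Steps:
E(J) = 9 + sqrt(-4 + J)
l(q) = 2*q*(5 + q) (l(q) = (q + 5)*(q + q) = (5 + q)*(2*q) = 2*q*(5 + q))
104*sqrt(l(E(-1)) + 20) = 104*sqrt(2*(9 + sqrt(-4 - 1))*(5 + (9 + sqrt(-4 - 1))) + 20) = 104*sqrt(2*(9 + sqrt(-5))*(5 + (9 + sqrt(-5))) + 20) = 104*sqrt(2*(9 + I*sqrt(5))*(5 + (9 + I*sqrt(5))) + 20) = 104*sqrt(2*(9 + I*sqrt(5))*(14 + I*sqrt(5)) + 20) = 104*sqrt(20 + 2*(9 + I*sqrt(5))*(14 + I*sqrt(5)))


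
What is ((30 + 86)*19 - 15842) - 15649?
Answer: -29287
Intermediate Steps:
((30 + 86)*19 - 15842) - 15649 = (116*19 - 15842) - 15649 = (2204 - 15842) - 15649 = -13638 - 15649 = -29287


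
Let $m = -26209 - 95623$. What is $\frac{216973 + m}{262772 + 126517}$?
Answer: $\frac{95141}{389289} \approx 0.2444$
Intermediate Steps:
$m = -121832$
$\frac{216973 + m}{262772 + 126517} = \frac{216973 - 121832}{262772 + 126517} = \frac{95141}{389289}$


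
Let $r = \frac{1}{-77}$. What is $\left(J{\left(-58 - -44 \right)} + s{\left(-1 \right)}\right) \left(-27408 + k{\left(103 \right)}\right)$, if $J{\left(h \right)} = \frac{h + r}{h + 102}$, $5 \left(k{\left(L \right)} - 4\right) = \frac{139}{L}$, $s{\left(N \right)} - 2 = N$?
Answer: $- \frac{80401310937}{3489640} \approx -23040.0$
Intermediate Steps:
$s{\left(N \right)} = 2 + N$
$k{\left(L \right)} = 4 + \frac{139}{5 L}$ ($k{\left(L \right)} = 4 + \frac{139 \frac{1}{L}}{5} = 4 + \frac{139}{5 L}$)
$r = - \frac{1}{77} \approx -0.012987$
$J{\left(h \right)} = \frac{- \frac{1}{77} + h}{102 + h}$ ($J{\left(h \right)} = \frac{h - \frac{1}{77}}{h + 102} = \frac{- \frac{1}{77} + h}{102 + h}$)
$\left(J{\left(-58 - -44 \right)} + s{\left(-1 \right)}\right) \left(-27408 + k{\left(103 \right)}\right) = \left(\frac{- \frac{1}{77} - 14}{102 - 14} + \left(2 - 1\right)\right) \left(-27408 + \left(4 + \frac{139}{5 \cdot 103}\right)\right) = \left(\frac{- \frac{1}{77} + \left(-58 + 44\right)}{102 + \left(-58 + 44\right)} + 1\right) \left(-27408 + \left(4 + \frac{139}{5} \cdot \frac{1}{103}\right)\right) = \left(\frac{- \frac{1}{77} - 14}{102 - 14} + 1\right) \left(-27408 + \left(4 + \frac{139}{515}\right)\right) = \left(\frac{1}{88} \left(- \frac{1079}{77}\right) + 1\right) \left(-27408 + \frac{2199}{515}\right) = \left(\frac{1}{88} \left(- \frac{1079}{77}\right) + 1\right) \left(- \frac{14112921}{515}\right) = \left(- \frac{1079}{6776} + 1\right) \left(- \frac{14112921}{515}\right) = \frac{5697}{6776} \left(- \frac{14112921}{515}\right) = - \frac{80401310937}{3489640}$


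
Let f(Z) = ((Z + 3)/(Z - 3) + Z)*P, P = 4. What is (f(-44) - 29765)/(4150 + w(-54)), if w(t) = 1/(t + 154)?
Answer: -140706300/19505047 ≈ -7.2138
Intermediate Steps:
w(t) = 1/(154 + t)
f(Z) = 4*Z + 4*(3 + Z)/(-3 + Z) (f(Z) = ((Z + 3)/(Z - 3) + Z)*4 = ((3 + Z)/(-3 + Z) + Z)*4 = (Z + (3 + Z)/(-3 + Z))*4 = 4*Z + 4*(3 + Z)/(-3 + Z))
(f(-44) - 29765)/(4150 + w(-54)) = (4*(3 + (-44)² - 2*(-44))/(-3 - 44) - 29765)/(4150 + 1/(154 - 54)) = (4*(3 + 1936 + 88)/(-47) - 29765)/(4150 + 1/100) = (4*(-1/47)*2027 - 29765)/(4150 + 1/100) = (-8108/47 - 29765)/(415001/100) = -1407063/47*100/415001 = -140706300/19505047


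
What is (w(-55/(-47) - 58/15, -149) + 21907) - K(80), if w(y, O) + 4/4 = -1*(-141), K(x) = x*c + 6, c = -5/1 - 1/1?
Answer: 22521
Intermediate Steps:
c = -6 (c = -5*1 - 1*1 = -5 - 1 = -6)
K(x) = 6 - 6*x (K(x) = x*(-6) + 6 = -6*x + 6 = 6 - 6*x)
w(y, O) = 140 (w(y, O) = -1 - 1*(-141) = -1 + 141 = 140)
(w(-55/(-47) - 58/15, -149) + 21907) - K(80) = (140 + 21907) - (6 - 6*80) = 22047 - (6 - 480) = 22047 - 1*(-474) = 22047 + 474 = 22521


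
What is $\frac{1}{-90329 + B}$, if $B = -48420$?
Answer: $- \frac{1}{138749} \approx -7.2073 \cdot 10^{-6}$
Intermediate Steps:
$\frac{1}{-90329 + B} = \frac{1}{-90329 - 48420} = \frac{1}{-138749} = - \frac{1}{138749}$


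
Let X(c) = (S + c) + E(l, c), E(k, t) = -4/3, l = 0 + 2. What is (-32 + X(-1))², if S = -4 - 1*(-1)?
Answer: 12544/9 ≈ 1393.8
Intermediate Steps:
l = 2
E(k, t) = -4/3 (E(k, t) = -4*⅓ = -4/3)
S = -3 (S = -4 + 1 = -3)
X(c) = -13/3 + c (X(c) = (-3 + c) - 4/3 = -13/3 + c)
(-32 + X(-1))² = (-32 + (-13/3 - 1))² = (-32 - 16/3)² = (-112/3)² = 12544/9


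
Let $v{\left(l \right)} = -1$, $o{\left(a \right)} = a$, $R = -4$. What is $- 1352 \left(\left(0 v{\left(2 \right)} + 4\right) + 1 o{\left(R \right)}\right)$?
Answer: $0$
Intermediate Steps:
$- 1352 \left(\left(0 v{\left(2 \right)} + 4\right) + 1 o{\left(R \right)}\right) = - 1352 \left(\left(0 \left(-1\right) + 4\right) + 1 \left(-4\right)\right) = - 1352 \left(\left(0 + 4\right) - 4\right) = - 1352 \left(4 - 4\right) = \left(-1352\right) 0 = 0$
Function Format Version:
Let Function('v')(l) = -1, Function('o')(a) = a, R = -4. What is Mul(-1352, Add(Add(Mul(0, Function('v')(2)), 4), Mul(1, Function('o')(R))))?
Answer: 0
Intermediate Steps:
Mul(-1352, Add(Add(Mul(0, Function('v')(2)), 4), Mul(1, Function('o')(R)))) = Mul(-1352, Add(Add(Mul(0, -1), 4), Mul(1, -4))) = Mul(-1352, Add(Add(0, 4), -4)) = Mul(-1352, Add(4, -4)) = Mul(-1352, 0) = 0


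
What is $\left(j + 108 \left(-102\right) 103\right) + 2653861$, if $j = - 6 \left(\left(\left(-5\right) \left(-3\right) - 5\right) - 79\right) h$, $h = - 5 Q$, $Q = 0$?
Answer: $1519213$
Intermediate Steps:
$h = 0$ ($h = \left(-5\right) 0 = 0$)
$j = 0$ ($j = - 6 \left(\left(\left(-5\right) \left(-3\right) - 5\right) - 79\right) 0 = - 6 \left(\left(15 - 5\right) - 79\right) 0 = - 6 \left(10 - 79\right) 0 = \left(-6\right) \left(-69\right) 0 = 414 \cdot 0 = 0$)
$\left(j + 108 \left(-102\right) 103\right) + 2653861 = \left(0 + 108 \left(-102\right) 103\right) + 2653861 = \left(0 - 1134648\right) + 2653861 = -1134648 + 2653861 = 1519213$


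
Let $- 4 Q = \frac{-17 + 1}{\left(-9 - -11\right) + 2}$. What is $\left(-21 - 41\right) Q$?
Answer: $-62$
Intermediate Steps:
$Q = 1$ ($Q = - \frac{\left(-17 + 1\right) \frac{1}{\left(-9 - -11\right) + 2}}{4} = - \frac{\left(-16\right) \frac{1}{\left(-9 + 11\right) + 2}}{4} = - \frac{\left(-16\right) \frac{1}{2 + 2}}{4} = - \frac{\left(-16\right) \frac{1}{4}}{4} = \left(- \frac{1}{4}\right) \left(-4\right) = 1$)
$\left(-21 - 41\right) Q = \left(-21 - 41\right) 1 = \left(-62\right) 1 = -62$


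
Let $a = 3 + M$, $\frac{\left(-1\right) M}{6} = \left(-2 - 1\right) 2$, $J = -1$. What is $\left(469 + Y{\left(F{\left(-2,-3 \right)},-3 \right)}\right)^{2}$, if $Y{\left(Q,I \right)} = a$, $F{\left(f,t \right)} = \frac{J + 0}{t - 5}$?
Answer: $258064$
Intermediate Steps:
$F{\left(f,t \right)} = - \frac{1}{-5 + t}$ ($F{\left(f,t \right)} = \frac{-1 + 0}{t - 5} = - \frac{1}{-5 + t}$)
$M = 36$ ($M = - 6 \left(-2 - 1\right) 2 = - 6 \left(\left(-3\right) 2\right) = \left(-6\right) \left(-6\right) = 36$)
$a = 39$ ($a = 3 + 36 = 39$)
$Y{\left(Q,I \right)} = 39$
$\left(469 + Y{\left(F{\left(-2,-3 \right)},-3 \right)}\right)^{2} = \left(469 + 39\right)^{2} = 508^{2} = 258064$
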